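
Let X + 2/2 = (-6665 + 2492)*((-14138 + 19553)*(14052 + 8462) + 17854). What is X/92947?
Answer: -508818747373/92947 ≈ -5.4743e+6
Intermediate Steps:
X = -508818747373 (X = -1 + (-6665 + 2492)*((-14138 + 19553)*(14052 + 8462) + 17854) = -1 - 4173*(5415*22514 + 17854) = -1 - 4173*(121913310 + 17854) = -1 - 4173*121931164 = -1 - 508818747372 = -508818747373)
X/92947 = -508818747373/92947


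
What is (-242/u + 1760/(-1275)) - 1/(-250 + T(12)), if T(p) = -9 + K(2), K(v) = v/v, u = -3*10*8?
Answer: -32297/87720 ≈ -0.36818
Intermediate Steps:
u = -240 (u = -30*8 = -240)
K(v) = 1
T(p) = -8 (T(p) = -9 + 1 = -8)
(-242/u + 1760/(-1275)) - 1/(-250 + T(12)) = (-242/(-240) + 1760/(-1275)) - 1/(-250 - 8) = (-242*(-1/240) + 1760*(-1/1275)) - 1/(-258) = (121/120 - 352/255) - 1*(-1/258) = -253/680 + 1/258 = -32297/87720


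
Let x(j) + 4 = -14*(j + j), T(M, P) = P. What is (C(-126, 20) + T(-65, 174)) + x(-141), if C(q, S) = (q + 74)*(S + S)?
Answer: 2038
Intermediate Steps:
C(q, S) = 2*S*(74 + q) (C(q, S) = (74 + q)*(2*S) = 2*S*(74 + q))
x(j) = -4 - 28*j (x(j) = -4 - 14*(j + j) = -4 - 28*j)
(C(-126, 20) + T(-65, 174)) + x(-141) = (2*20*(74 - 126) + 174) + (-4 - 28*(-141)) = (2*20*(-52) + 174) + (-4 + 3948) = (-2080 + 174) + 3944 = -1906 + 3944 = 2038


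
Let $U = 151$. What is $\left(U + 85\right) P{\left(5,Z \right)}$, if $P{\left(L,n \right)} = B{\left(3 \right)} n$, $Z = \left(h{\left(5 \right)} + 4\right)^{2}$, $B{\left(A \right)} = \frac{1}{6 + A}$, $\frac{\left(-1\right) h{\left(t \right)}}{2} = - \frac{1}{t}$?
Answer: $\frac{114224}{225} \approx 507.66$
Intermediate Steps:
$h{\left(t \right)} = \frac{2}{t}$ ($h{\left(t \right)} = - 2 \left(- \frac{1}{t}\right) = \frac{2}{t}$)
$Z = \frac{484}{25}$ ($Z = \left(\frac{2}{5} + 4\right)^{2} = \left(\frac{22}{5}\right)^{2} = \frac{484}{25} \approx 19.36$)
$P{\left(L,n \right)} = \frac{n}{9}$ ($P{\left(L,n \right)} = \frac{n}{6 + 3} = \frac{n}{9}$)
$\left(U + 85\right) P{\left(5,Z \right)} = \left(151 + 85\right) \frac{1}{9} \cdot \frac{484}{25} = 236 \cdot \frac{484}{225} = \frac{114224}{225}$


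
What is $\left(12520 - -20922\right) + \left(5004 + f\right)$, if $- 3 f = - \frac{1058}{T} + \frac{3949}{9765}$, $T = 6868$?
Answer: $\frac{3867621912199}{100599030} \approx 38446.0$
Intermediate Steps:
$f = - \frac{8395181}{100599030}$ ($f = - \frac{- \frac{1058}{6868} + \frac{3949}{9765}}{3} = - \frac{\left(-1058\right) \frac{1}{6868} + 3949 \cdot \frac{1}{9765}}{3} = - \frac{- \frac{529}{3434} + \frac{3949}{9765}}{3} = \left(- \frac{1}{3}\right) \frac{8395181}{33533010} = - \frac{8395181}{100599030} \approx -0.083452$)
$\left(12520 - -20922\right) + \left(5004 + f\right) = \left(12520 - -20922\right) + \left(5004 - \frac{8395181}{100599030}\right) = \left(12520 + 20922\right) + \frac{503389150939}{100599030} = 33442 + \frac{503389150939}{100599030} = \frac{3867621912199}{100599030}$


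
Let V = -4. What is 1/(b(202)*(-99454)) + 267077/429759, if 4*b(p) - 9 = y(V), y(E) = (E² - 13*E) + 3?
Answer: 531237089401/854825031720 ≈ 0.62146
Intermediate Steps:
y(E) = 3 + E² - 13*E
b(p) = 20 (b(p) = 9/4 + (3 + (-4)² - 13*(-4))/4 = 9/4 + (3 + 16 + 52)/4 = 9/4 + (¼)*71 = 9/4 + 71/4 = 20)
1/(b(202)*(-99454)) + 267077/429759 = 1/(20*(-99454)) + 267077/429759 = (1/20)*(-1/99454) + 267077*(1/429759) = -1/1989080 + 267077/429759 = 531237089401/854825031720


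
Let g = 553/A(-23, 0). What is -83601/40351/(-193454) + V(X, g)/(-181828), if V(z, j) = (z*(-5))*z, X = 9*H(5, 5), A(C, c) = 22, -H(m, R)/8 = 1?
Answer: 50587084304577/354840176425778 ≈ 0.14256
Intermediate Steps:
H(m, R) = -8 (H(m, R) = -8*1 = -8)
X = -72 (X = 9*(-8) = -72)
g = 553/22 ≈ 25.136
V(z, j) = -5*z**2 (V(z, j) = (-5*z)*z = -5*z**2)
-83601/40351/(-193454) + V(X, g)/(-181828) = -83601/40351/(-193454) - 5*(-72)**2/(-181828) = -83601*1/40351*(-1/193454) - 5*5184*(-1/181828) = -83601/40351*(-1/193454) - 25920*(-1/181828) = 83601/7806062354 + 6480/45457 = 50587084304577/354840176425778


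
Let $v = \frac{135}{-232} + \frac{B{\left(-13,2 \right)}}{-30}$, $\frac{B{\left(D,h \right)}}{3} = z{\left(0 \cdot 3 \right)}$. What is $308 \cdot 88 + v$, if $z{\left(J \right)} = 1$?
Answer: $\frac{31439849}{1160} \approx 27103.0$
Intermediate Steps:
$B{\left(D,h \right)} = 3$ ($B{\left(D,h \right)} = 3 \cdot 1 = 3$)
$v = - \frac{791}{1160}$ ($v = \frac{135}{-232} + \frac{3}{-30} = 135 \left(- \frac{1}{232}\right) + 3 \left(- \frac{1}{30}\right) = - \frac{135}{232} - \frac{1}{10} = - \frac{791}{1160} \approx -0.6819$)
$308 \cdot 88 + v = 308 \cdot 88 - \frac{791}{1160} = 27104 - \frac{791}{1160} = \frac{31439849}{1160}$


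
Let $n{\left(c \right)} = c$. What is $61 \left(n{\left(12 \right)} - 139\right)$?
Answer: $-7747$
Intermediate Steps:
$61 \left(n{\left(12 \right)} - 139\right) = 61 \left(12 - 139\right) = 61 \left(-127\right) = -7747$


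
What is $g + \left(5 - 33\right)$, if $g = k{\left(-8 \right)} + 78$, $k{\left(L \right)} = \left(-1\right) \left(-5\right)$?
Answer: $55$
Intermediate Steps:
$k{\left(L \right)} = 5$
$g = 83$ ($g = 5 + 78 = 83$)
$g + \left(5 - 33\right) = 83 + \left(5 - 33\right) = 83 - 28 = 55$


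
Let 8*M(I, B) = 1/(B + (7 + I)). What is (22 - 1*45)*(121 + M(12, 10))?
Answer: -645679/232 ≈ -2783.1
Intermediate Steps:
M(I, B) = 1/(8*(7 + B + I)) (M(I, B) = 1/(8*(B + (7 + I))) = 1/(8*(7 + B + I)))
(22 - 1*45)*(121 + M(12, 10)) = (22 - 1*45)*(121 + 1/(8*(7 + 10 + 12))) = (22 - 45)*(121 + (1/8)/29) = -23*(121 + (1/8)*(1/29)) = -23*(121 + 1/232) = -23*28073/232 = -645679/232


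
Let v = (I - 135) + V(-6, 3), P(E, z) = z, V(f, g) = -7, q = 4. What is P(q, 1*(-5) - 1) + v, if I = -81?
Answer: -229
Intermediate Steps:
v = -223 (v = (-81 - 135) - 7 = -216 - 7 = -223)
P(q, 1*(-5) - 1) + v = (1*(-5) - 1) - 223 = (-5 - 1) - 223 = -6 - 223 = -229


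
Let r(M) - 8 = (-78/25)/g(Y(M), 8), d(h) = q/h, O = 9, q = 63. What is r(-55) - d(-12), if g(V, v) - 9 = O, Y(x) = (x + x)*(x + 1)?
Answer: 3923/300 ≈ 13.077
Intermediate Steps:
d(h) = 63/h
Y(x) = 2*x*(1 + x) (Y(x) = (2*x)*(1 + x) = 2*x*(1 + x))
g(V, v) = 18 (g(V, v) = 9 + 9 = 18)
r(M) = 587/75 (r(M) = 8 - 78/25/18 = 8 - 78*1/25*(1/18) = 8 - 78/25*1/18 = 8 - 13/75 = 587/75)
r(-55) - d(-12) = 587/75 - 63/(-12) = 587/75 - 63*(-1)/12 = 587/75 - 1*(-21/4) = 587/75 + 21/4 = 3923/300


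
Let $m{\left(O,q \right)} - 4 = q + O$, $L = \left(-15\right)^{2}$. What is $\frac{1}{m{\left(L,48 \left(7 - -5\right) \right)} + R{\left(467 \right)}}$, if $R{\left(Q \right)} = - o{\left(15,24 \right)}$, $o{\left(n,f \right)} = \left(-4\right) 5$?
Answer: $\frac{1}{825} \approx 0.0012121$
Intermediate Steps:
$o{\left(n,f \right)} = -20$
$L = 225$
$R{\left(Q \right)} = 20$ ($R{\left(Q \right)} = \left(-1\right) \left(-20\right) = 20$)
$m{\left(O,q \right)} = 4 + O + q$ ($m{\left(O,q \right)} = 4 + \left(q + O\right) = 4 + \left(O + q\right) = 4 + O + q$)
$\frac{1}{m{\left(L,48 \left(7 - -5\right) \right)} + R{\left(467 \right)}} = \frac{1}{\left(4 + 225 + 48 \left(7 - -5\right)\right) + 20} = \frac{1}{\left(4 + 225 + 48 \left(7 + 5\right)\right) + 20} = \frac{1}{\left(4 + 225 + 48 \cdot 12\right) + 20} = \frac{1}{\left(4 + 225 + 576\right) + 20} = \frac{1}{805 + 20} = \frac{1}{825}$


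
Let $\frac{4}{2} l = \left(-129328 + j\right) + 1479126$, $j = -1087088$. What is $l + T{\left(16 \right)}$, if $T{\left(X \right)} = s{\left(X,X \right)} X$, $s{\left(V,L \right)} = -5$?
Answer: $131275$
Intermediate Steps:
$l = 131355$ ($l = \frac{\left(-129328 - 1087088\right) + 1479126}{2} = \frac{-1216416 + 1479126}{2} = \frac{1}{2} \cdot 262710 = 131355$)
$T{\left(X \right)} = - 5 X$
$l + T{\left(16 \right)} = 131355 - 80 = 131275$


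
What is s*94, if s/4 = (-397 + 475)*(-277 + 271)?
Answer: -175968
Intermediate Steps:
s = -1872 (s = 4*((-397 + 475)*(-277 + 271)) = 4*(78*(-6)) = 4*(-468) = -1872)
s*94 = -1872*94 = -175968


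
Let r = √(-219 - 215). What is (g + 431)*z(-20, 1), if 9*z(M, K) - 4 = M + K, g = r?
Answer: -2155/3 - 5*I*√434/3 ≈ -718.33 - 34.721*I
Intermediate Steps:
r = I*√434 (r = √(-434) = I*√434 ≈ 20.833*I)
g = I*√434 ≈ 20.833*I
z(M, K) = 4/9 + K/9 + M/9 (z(M, K) = 4/9 + (M + K)/9 = 4/9 + (K + M)/9 = 4/9 + (K/9 + M/9) = 4/9 + K/9 + M/9)
(g + 431)*z(-20, 1) = (I*√434 + 431)*(4/9 + (⅑)*1 + (⅑)*(-20)) = (431 + I*√434)*(4/9 + ⅑ - 20/9) = (431 + I*√434)*(-5/3) = -2155/3 - 5*I*√434/3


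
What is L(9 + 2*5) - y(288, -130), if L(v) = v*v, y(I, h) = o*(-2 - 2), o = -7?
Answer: 333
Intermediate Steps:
y(I, h) = 28 (y(I, h) = -7*(-2 - 2) = -7*(-4) = 28)
L(v) = v**2
L(9 + 2*5) - y(288, -130) = (9 + 2*5)**2 - 1*28 = (9 + 10)**2 - 28 = 19**2 - 28 = 361 - 28 = 333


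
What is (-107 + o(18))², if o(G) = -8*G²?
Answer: 7284601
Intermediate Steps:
(-107 + o(18))² = (-107 - 8*18²)² = (-107 - 8*324)² = (-107 - 2592)² = (-2699)² = 7284601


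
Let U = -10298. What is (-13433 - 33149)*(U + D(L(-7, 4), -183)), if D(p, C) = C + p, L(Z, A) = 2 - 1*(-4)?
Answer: 487946450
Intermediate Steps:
L(Z, A) = 6 (L(Z, A) = 2 + 4 = 6)
(-13433 - 33149)*(U + D(L(-7, 4), -183)) = (-13433 - 33149)*(-10298 + (-183 + 6)) = -46582*(-10298 - 177) = -46582*(-10475) = 487946450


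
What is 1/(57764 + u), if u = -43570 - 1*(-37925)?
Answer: 1/52119 ≈ 1.9187e-5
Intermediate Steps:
u = -5645 (u = -43570 + 37925 = -5645)
1/(57764 + u) = 1/(57764 - 5645) = 1/52119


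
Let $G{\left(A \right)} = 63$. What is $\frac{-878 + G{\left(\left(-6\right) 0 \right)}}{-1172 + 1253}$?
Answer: $- \frac{815}{81} \approx -10.062$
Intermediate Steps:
$\frac{-878 + G{\left(\left(-6\right) 0 \right)}}{-1172 + 1253} = \frac{-878 + 63}{-1172 + 1253} = - \frac{815}{81}$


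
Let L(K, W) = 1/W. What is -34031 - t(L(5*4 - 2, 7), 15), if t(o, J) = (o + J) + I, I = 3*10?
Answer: -238533/7 ≈ -34076.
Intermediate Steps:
I = 30
t(o, J) = 30 + J + o (t(o, J) = (o + J) + 30 = (J + o) + 30 = 30 + J + o)
-34031 - t(L(5*4 - 2, 7), 15) = -34031 - (30 + 15 + 1/7) = -34031 - (30 + 15 + ⅐) = -34031 - 1*316/7 = -34031 - 316/7 = -238533/7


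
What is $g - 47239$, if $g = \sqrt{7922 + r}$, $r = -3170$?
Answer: $-47239 + 12 \sqrt{33} \approx -47170.0$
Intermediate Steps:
$g = 12 \sqrt{33}$ ($g = \sqrt{7922 - 3170} = \sqrt{4752} = 12 \sqrt{33} \approx 68.935$)
$g - 47239 = 12 \sqrt{33} - 47239 = -47239 + 12 \sqrt{33}$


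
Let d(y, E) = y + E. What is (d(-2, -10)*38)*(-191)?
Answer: 87096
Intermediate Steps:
d(y, E) = E + y
(d(-2, -10)*38)*(-191) = ((-10 - 2)*38)*(-191) = -12*38*(-191) = -456*(-191) = 87096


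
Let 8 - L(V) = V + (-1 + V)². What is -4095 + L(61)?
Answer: -7748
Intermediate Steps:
L(V) = 8 - V - (-1 + V)² (L(V) = 8 - (V + (-1 + V)²) = 8 + (-V - (-1 + V)²) = 8 - V - (-1 + V)²)
-4095 + L(61) = -4095 + (7 + 61 - 1*61²) = -4095 + (7 + 61 - 1*3721) = -4095 + (7 + 61 - 3721) = -4095 - 3653 = -7748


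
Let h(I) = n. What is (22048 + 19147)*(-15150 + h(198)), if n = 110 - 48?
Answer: -621550160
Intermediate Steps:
n = 62
h(I) = 62
(22048 + 19147)*(-15150 + h(198)) = (22048 + 19147)*(-15150 + 62) = 41195*(-15088) = -621550160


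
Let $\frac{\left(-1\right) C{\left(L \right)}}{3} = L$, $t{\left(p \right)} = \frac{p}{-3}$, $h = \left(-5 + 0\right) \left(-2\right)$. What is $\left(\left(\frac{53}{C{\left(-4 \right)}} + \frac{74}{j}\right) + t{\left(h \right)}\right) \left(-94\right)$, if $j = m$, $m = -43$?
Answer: $\frac{15463}{258} \approx 59.934$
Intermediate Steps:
$h = 10$ ($h = \left(-5\right) \left(-2\right) = 10$)
$t{\left(p \right)} = - \frac{p}{3}$ ($t{\left(p \right)} = p \left(- \frac{1}{3}\right) = - \frac{p}{3}$)
$C{\left(L \right)} = - 3 L$
$j = -43$
$\left(\left(\frac{53}{C{\left(-4 \right)}} + \frac{74}{j}\right) + t{\left(h \right)}\right) \left(-94\right) = \left(\left(\frac{53}{\left(-3\right) \left(-4\right)} + \frac{74}{-43}\right) - \frac{10}{3}\right) \left(-94\right) = \left(\left(\frac{53}{12} + 74 \left(- \frac{1}{43}\right)\right) - \frac{10}{3}\right) \left(-94\right) = \left(\left(53 \cdot \frac{1}{12} - \frac{74}{43}\right) - \frac{10}{3}\right) \left(-94\right) = \left(\left(\frac{53}{12} - \frac{74}{43}\right) - \frac{10}{3}\right) \left(-94\right) = \left(\frac{1391}{516} - \frac{10}{3}\right) \left(-94\right) = \left(- \frac{329}{516}\right) \left(-94\right) = \frac{15463}{258}$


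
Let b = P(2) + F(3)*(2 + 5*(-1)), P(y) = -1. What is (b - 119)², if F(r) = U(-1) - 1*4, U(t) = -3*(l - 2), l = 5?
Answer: 6561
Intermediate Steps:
U(t) = -9 (U(t) = -3*(5 - 2) = -3*3 = -9)
F(r) = -13 (F(r) = -9 - 1*4 = -9 - 4 = -13)
b = 38 (b = -1 - 13*(2 + 5*(-1)) = -1 - 13*(2 - 5) = -1 - 13*(-3) = -1 + 39 = 38)
(b - 119)² = (38 - 119)² = (-81)² = 6561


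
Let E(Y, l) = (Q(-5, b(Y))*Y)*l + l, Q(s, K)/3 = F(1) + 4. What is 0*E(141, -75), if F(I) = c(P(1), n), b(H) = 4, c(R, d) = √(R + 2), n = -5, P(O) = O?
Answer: 0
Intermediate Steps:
c(R, d) = √(2 + R)
F(I) = √3 (F(I) = √(2 + 1) = √3)
Q(s, K) = 12 + 3*√3 (Q(s, K) = 3*(√3 + 4) = 3*(4 + √3) = 12 + 3*√3)
E(Y, l) = l + Y*l*(12 + 3*√3) (E(Y, l) = ((12 + 3*√3)*Y)*l + l = (Y*(12 + 3*√3))*l + l = Y*l*(12 + 3*√3) + l = l + Y*l*(12 + 3*√3))
0*E(141, -75) = 0*(-75*(1 + 3*141*(4 + √3))) = 0*(-75*(1 + (1692 + 423*√3))) = 0*(-75*(1693 + 423*√3)) = 0*(-126975 - 31725*√3) = 0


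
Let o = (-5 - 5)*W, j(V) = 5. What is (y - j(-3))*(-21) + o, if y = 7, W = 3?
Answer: -72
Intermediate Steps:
o = -30 (o = (-5 - 5)*3 = -10*3 = -30)
(y - j(-3))*(-21) + o = (7 - 1*5)*(-21) - 30 = (7 - 5)*(-21) - 30 = 2*(-21) - 30 = -42 - 30 = -72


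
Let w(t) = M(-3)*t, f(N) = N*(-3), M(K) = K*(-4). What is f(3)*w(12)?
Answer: -1296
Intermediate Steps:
M(K) = -4*K
f(N) = -3*N
w(t) = 12*t (w(t) = (-4*(-3))*t = 12*t)
f(3)*w(12) = (-3*3)*(12*12) = -9*144 = -1296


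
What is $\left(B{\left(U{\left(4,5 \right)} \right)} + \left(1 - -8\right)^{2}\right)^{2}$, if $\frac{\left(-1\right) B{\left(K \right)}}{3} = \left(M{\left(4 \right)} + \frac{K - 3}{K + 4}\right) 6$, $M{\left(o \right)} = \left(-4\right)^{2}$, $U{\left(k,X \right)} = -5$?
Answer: $123201$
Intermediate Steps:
$M{\left(o \right)} = 16$
$B{\left(K \right)} = -288 - \frac{18 \left(-3 + K\right)}{4 + K}$ ($B{\left(K \right)} = - 3 \left(16 + \frac{K - 3}{K + 4}\right) 6 = - 3 \left(16 + \frac{-3 + K}{4 + K}\right) 6 = - 3 \left(96 + \frac{6 \left(-3 + K\right)}{4 + K}\right) = -288 - \frac{18 \left(-3 + K\right)}{4 + K}$)
$\left(B{\left(U{\left(4,5 \right)} \right)} + \left(1 - -8\right)^{2}\right)^{2} = \left(\frac{18 \left(-61 - -85\right)}{4 - 5} + \left(1 - -8\right)^{2}\right)^{2} = \left(\frac{18 \left(-61 + 85\right)}{-1} + \left(1 + 8\right)^{2}\right)^{2} = \left(18 \left(-1\right) 24 + 9^{2}\right)^{2} = \left(-432 + 81\right)^{2} = \left(-351\right)^{2} = 123201$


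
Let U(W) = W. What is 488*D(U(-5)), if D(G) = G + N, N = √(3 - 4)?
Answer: -2440 + 488*I ≈ -2440.0 + 488.0*I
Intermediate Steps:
N = I (N = √(-1) = I ≈ 1.0*I)
D(G) = I + G (D(G) = G + I = I + G)
488*D(U(-5)) = 488*(I - 5) = 488*(-5 + I) = -2440 + 488*I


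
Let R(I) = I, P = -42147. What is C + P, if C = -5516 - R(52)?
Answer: -47715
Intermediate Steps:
C = -5568 (C = -5516 - 1*52 = -5516 - 52 = -5568)
C + P = -5568 - 42147 = -47715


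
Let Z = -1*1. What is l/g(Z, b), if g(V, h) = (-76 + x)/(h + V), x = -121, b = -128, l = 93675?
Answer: 12084075/197 ≈ 61341.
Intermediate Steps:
Z = -1
g(V, h) = -197/(V + h) (g(V, h) = (-76 - 121)/(h + V) = -197/(V + h))
l/g(Z, b) = 93675/((-197/(-1 - 128))) = 93675/((-197/(-129))) = 93675/((-197*(-1/129))) = 93675/(197/129) = 93675*(129/197) = 12084075/197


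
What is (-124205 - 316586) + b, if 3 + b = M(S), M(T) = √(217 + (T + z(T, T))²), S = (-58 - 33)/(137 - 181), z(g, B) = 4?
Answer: -19394235/44 ≈ -4.4078e+5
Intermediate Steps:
S = 91/44 (S = -91/(-44) = -91*(-1/44) = 91/44 ≈ 2.0682)
M(T) = √(217 + (4 + T)²) (M(T) = √(217 + (T + 4)²) = √(217 + (4 + T)²))
b = 569/44 (b = -3 + √(217 + (4 + 91/44)²) = -3 + √(217 + (267/44)²) = -3 + √(217 + 71289/1936) = -3 + √(491401/1936) = -3 + 701/44 = 569/44 ≈ 12.932)
(-124205 - 316586) + b = (-124205 - 316586) + 569/44 = -440791 + 569/44 = -19394235/44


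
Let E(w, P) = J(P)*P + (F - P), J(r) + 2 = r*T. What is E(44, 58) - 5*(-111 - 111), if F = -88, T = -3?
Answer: -9244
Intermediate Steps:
J(r) = -2 - 3*r (J(r) = -2 + r*(-3) = -2 - 3*r)
E(w, P) = -88 - P + P*(-2 - 3*P) (E(w, P) = (-2 - 3*P)*P + (-88 - P) = P*(-2 - 3*P) + (-88 - P) = -88 - P + P*(-2 - 3*P))
E(44, 58) - 5*(-111 - 111) = (-88 - 1*58 - 1*58*(2 + 3*58)) - 5*(-111 - 111) = (-88 - 58 - 1*58*(2 + 174)) - 5*(-222) = (-88 - 58 - 1*58*176) + 1110 = (-88 - 58 - 10208) + 1110 = -10354 + 1110 = -9244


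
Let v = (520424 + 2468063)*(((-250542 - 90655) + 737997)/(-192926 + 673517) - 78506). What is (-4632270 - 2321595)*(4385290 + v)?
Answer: 261349798534020636052460/160197 ≈ 1.6314e+18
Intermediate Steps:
v = -112752268139727802/480591 (v = 2988487*((-341197 + 737997)/480591 - 78506) = 2988487*(396800*(1/480591) - 78506) = 2988487*(396800/480591 - 78506) = 2988487*(-37728880246/480591) = -112752268139727802/480591 ≈ -2.3461e+11)
(-4632270 - 2321595)*(4385290 + v) = (-4632270 - 2321595)*(4385290 - 112752268139727802/480591) = -6953865*(-112750160608821412/480591) = 261349798534020636052460/160197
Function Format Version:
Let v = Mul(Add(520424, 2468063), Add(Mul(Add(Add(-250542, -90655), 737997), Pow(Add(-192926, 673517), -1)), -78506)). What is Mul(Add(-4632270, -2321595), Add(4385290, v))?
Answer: Rational(261349798534020636052460, 160197) ≈ 1.6314e+18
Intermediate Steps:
v = Rational(-112752268139727802, 480591) (v = Mul(2988487, Add(Mul(Add(-341197, 737997), Pow(480591, -1)), -78506)) = Mul(2988487, Add(Mul(396800, Rational(1, 480591)), -78506)) = Mul(2988487, Add(Rational(396800, 480591), -78506)) = Mul(2988487, Rational(-37728880246, 480591)) = Rational(-112752268139727802, 480591) ≈ -2.3461e+11)
Mul(Add(-4632270, -2321595), Add(4385290, v)) = Mul(Add(-4632270, -2321595), Add(4385290, Rational(-112752268139727802, 480591))) = Mul(-6953865, Rational(-112750160608821412, 480591)) = Rational(261349798534020636052460, 160197)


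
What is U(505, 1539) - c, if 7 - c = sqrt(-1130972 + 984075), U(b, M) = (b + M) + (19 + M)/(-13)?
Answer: 24923/13 + I*sqrt(146897) ≈ 1917.2 + 383.27*I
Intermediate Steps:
U(b, M) = -19/13 + b + 12*M/13 (U(b, M) = (M + b) + (19 + M)*(-1/13) = (M + b) + (-19/13 - M/13) = -19/13 + b + 12*M/13)
c = 7 - I*sqrt(146897) (c = 7 - sqrt(-1130972 + 984075) = 7 - sqrt(-146897) = 7 - I*sqrt(146897) ≈ 7.0 - 383.27*I)
U(505, 1539) - c = (-19/13 + 505 + (12/13)*1539) - (7 - I*sqrt(146897)) = (-19/13 + 505 + 18468/13) + (-7 + I*sqrt(146897)) = 25014/13 + (-7 + I*sqrt(146897)) = 24923/13 + I*sqrt(146897)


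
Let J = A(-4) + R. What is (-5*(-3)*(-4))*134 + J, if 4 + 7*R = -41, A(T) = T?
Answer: -56353/7 ≈ -8050.4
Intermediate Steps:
R = -45/7 (R = -4/7 + (1/7)*(-41) = -4/7 - 41/7 = -45/7 ≈ -6.4286)
J = -73/7 (J = -4 - 45/7 = -73/7 ≈ -10.429)
(-5*(-3)*(-4))*134 + J = (-5*(-3)*(-4))*134 - 73/7 = (15*(-4))*134 - 73/7 = -60*134 - 73/7 = -8040 - 73/7 = -56353/7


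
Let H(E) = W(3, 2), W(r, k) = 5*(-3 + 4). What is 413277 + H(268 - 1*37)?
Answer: 413282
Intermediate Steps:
W(r, k) = 5 (W(r, k) = 5*1 = 5)
H(E) = 5
413277 + H(268 - 1*37) = 413277 + 5 = 413282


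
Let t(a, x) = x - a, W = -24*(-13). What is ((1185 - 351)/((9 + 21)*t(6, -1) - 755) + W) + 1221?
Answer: 1478511/965 ≈ 1532.1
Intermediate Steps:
W = 312
((1185 - 351)/((9 + 21)*t(6, -1) - 755) + W) + 1221 = ((1185 - 351)/((9 + 21)*(-1 - 1*6) - 755) + 312) + 1221 = (834/(30*(-1 - 6) - 755) + 312) + 1221 = (834/(30*(-7) - 755) + 312) + 1221 = (834/(-210 - 755) + 312) + 1221 = (834/(-965) + 312) + 1221 = (834*(-1/965) + 312) + 1221 = (-834/965 + 312) + 1221 = 300246/965 + 1221 = 1478511/965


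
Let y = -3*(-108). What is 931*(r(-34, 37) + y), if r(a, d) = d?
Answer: 336091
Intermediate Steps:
y = 324
931*(r(-34, 37) + y) = 931*(37 + 324) = 931*361 = 336091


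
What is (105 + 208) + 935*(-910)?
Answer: -850537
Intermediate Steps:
(105 + 208) + 935*(-910) = 313 - 850850 = -850537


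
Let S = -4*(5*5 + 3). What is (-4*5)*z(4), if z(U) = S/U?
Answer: 560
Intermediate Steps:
S = -112 (S = -4*(25 + 3) = -4*28 = -112)
z(U) = -112/U
(-4*5)*z(4) = (-4*5)*(-112/4) = -(-2240)/4 = -20*(-28) = 560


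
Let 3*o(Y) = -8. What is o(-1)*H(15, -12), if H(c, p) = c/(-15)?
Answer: 8/3 ≈ 2.6667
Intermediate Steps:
H(c, p) = -c/15 (H(c, p) = c*(-1/15) = -c/15)
o(Y) = -8/3 (o(Y) = (⅓)*(-8) = -8/3)
o(-1)*H(15, -12) = -(-8)*15/45 = -8/3*(-1) = 8/3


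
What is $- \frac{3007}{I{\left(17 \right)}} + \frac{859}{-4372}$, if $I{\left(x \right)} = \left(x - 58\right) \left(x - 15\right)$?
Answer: $\frac{6538083}{179252} \approx 36.474$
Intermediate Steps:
$I{\left(x \right)} = \left(-58 + x\right) \left(-15 + x\right)$
$- \frac{3007}{I{\left(17 \right)}} + \frac{859}{-4372} = - \frac{3007}{870 + 17^{2} - 1241} + \frac{859}{-4372} = - \frac{3007}{870 + 289 - 1241} + 859 \left(- \frac{1}{4372}\right) = - \frac{3007}{-82} - \frac{859}{4372} = \left(-3007\right) \left(- \frac{1}{82}\right) - \frac{859}{4372} = \frac{3007}{82} - \frac{859}{4372} = \frac{6538083}{179252}$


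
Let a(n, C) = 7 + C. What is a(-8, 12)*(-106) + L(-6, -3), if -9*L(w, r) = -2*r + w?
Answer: -2014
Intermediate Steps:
L(w, r) = -w/9 + 2*r/9 (L(w, r) = -(-2*r + w)/9 = -(w - 2*r)/9 = -w/9 + 2*r/9)
a(-8, 12)*(-106) + L(-6, -3) = (7 + 12)*(-106) + (-⅑*(-6) + (2/9)*(-3)) = 19*(-106) + (⅔ - ⅔) = -2014 + 0 = -2014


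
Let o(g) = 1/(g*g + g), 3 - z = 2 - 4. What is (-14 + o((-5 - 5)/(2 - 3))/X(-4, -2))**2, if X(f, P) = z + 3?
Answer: 151757761/774400 ≈ 195.97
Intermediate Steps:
z = 5 (z = 3 - (2 - 4) = 3 - 1*(-2) = 3 + 2 = 5)
o(g) = 1/(g + g**2) (o(g) = 1/(g**2 + g) = 1/(g + g**2))
X(f, P) = 8 (X(f, P) = 5 + 3 = 8)
(-14 + o((-5 - 5)/(2 - 3))/X(-4, -2))**2 = (-14 + (1/((((-5 - 5)/(2 - 3)))*(1 + (-5 - 5)/(2 - 3))))/8)**2 = (-14 + (1/(((-10/(-1)))*(1 - 10/(-1))))*(1/8))**2 = (-14 + (1/(((-10*(-1)))*(1 - 10*(-1))))*(1/8))**2 = (-14 + (1/(10*(1 + 10)))*(1/8))**2 = (-14 + ((1/10)/11)*(1/8))**2 = (-14 + ((1/10)*(1/11))*(1/8))**2 = (-14 + (1/110)*(1/8))**2 = (-14 + 1/880)**2 = (-12319/880)**2 = 151757761/774400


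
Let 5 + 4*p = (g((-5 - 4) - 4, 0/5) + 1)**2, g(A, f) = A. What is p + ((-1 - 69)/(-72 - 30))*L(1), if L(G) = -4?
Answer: 6529/204 ≈ 32.005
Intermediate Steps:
p = 139/4 (p = -5/4 + (((-5 - 4) - 4) + 1)**2/4 = -5/4 + ((-9 - 4) + 1)**2/4 = -5/4 + (-13 + 1)**2/4 = -5/4 + (1/4)*(-12)**2 = -5/4 + (1/4)*144 = -5/4 + 36 = 139/4 ≈ 34.750)
p + ((-1 - 69)/(-72 - 30))*L(1) = 139/4 + ((-1 - 69)/(-72 - 30))*(-4) = 139/4 - 70/(-102)*(-4) = 139/4 - 70*(-1/102)*(-4) = 139/4 + (35/51)*(-4) = 139/4 - 140/51 = 6529/204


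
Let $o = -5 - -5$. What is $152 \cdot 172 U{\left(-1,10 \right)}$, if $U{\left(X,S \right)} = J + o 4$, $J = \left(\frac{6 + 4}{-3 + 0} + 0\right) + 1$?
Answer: $- \frac{183008}{3} \approx -61003.0$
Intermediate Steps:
$J = - \frac{7}{3}$ ($J = \left(\frac{10}{-3} + 0\right) + 1 = \left(10 \left(- \frac{1}{3}\right) + 0\right) + 1 = \left(- \frac{10}{3} + 0\right) + 1 = - \frac{10}{3} + 1 = - \frac{7}{3} \approx -2.3333$)
$o = 0$ ($o = -5 + 5 = 0$)
$U{\left(X,S \right)} = - \frac{7}{3}$ ($U{\left(X,S \right)} = - \frac{7}{3} + 0 \cdot 4 = - \frac{7}{3} + 0 = - \frac{7}{3}$)
$152 \cdot 172 U{\left(-1,10 \right)} = 152 \cdot 172 \left(- \frac{7}{3}\right) = 26144 \left(- \frac{7}{3}\right) = - \frac{183008}{3}$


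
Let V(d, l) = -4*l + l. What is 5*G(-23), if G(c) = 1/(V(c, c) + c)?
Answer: 5/46 ≈ 0.10870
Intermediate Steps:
V(d, l) = -3*l
G(c) = -1/(2*c) (G(c) = 1/(-3*c + c) = 1/(-2*c) = -1/(2*c))
5*G(-23) = 5*(-½/(-23)) = 5*(-½*(-1/23)) = 5*(1/46) = 5/46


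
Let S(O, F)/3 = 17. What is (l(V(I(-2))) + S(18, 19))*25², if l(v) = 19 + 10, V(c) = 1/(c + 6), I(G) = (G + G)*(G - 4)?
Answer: 50000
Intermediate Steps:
S(O, F) = 51 (S(O, F) = 3*17 = 51)
I(G) = 2*G*(-4 + G) (I(G) = (2*G)*(-4 + G) = 2*G*(-4 + G))
V(c) = 1/(6 + c)
l(v) = 29
(l(V(I(-2))) + S(18, 19))*25² = (29 + 51)*25² = 80*625 = 50000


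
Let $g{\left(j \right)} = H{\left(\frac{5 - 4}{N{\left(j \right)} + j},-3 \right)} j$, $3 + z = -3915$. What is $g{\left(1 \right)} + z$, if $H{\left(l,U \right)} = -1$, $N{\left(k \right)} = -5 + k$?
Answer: $-3919$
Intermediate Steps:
$z = -3918$ ($z = -3 - 3915 = -3918$)
$g{\left(j \right)} = - j$
$g{\left(1 \right)} + z = \left(-1\right) 1 - 3918 = -1 - 3918 = -3919$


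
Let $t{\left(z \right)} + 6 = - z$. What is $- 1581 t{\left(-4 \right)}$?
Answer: $3162$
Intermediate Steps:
$t{\left(z \right)} = -6 - z$
$- 1581 t{\left(-4 \right)} = - 1581 \left(-6 - -4\right) = - 1581 \left(-6 + 4\right) = \left(-1581\right) \left(-2\right) = 3162$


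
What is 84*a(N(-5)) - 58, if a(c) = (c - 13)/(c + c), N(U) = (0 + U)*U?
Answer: -946/25 ≈ -37.840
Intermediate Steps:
N(U) = U² (N(U) = U*U = U²)
a(c) = (-13 + c)/(2*c) (a(c) = (-13 + c)/((2*c)) = (-13 + c)*(1/(2*c)) = (-13 + c)/(2*c))
84*a(N(-5)) - 58 = 84*((-13 + (-5)²)/(2*((-5)²))) - 58 = 84*((½)*(-13 + 25)/25) - 58 = 84*((½)*(1/25)*12) - 58 = 84*(6/25) - 58 = 504/25 - 58 = -946/25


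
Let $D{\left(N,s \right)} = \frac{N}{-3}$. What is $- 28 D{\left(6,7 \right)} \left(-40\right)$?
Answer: $-2240$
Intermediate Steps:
$D{\left(N,s \right)} = - \frac{N}{3}$ ($D{\left(N,s \right)} = N \left(- \frac{1}{3}\right) = - \frac{N}{3}$)
$- 28 D{\left(6,7 \right)} \left(-40\right) = - 28 \left(\left(- \frac{1}{3}\right) 6\right) \left(-40\right) = \left(-28\right) \left(-2\right) \left(-40\right) = 56 \left(-40\right) = -2240$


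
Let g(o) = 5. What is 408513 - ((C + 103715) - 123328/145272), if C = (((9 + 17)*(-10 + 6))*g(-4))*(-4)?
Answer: 5497071578/18159 ≈ 3.0272e+5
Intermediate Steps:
C = 2080 (C = (((9 + 17)*(-10 + 6))*5)*(-4) = ((26*(-4))*5)*(-4) = -104*5*(-4) = -520*(-4) = 2080)
408513 - ((C + 103715) - 123328/145272) = 408513 - ((2080 + 103715) - 123328/145272) = 408513 - (105795 - 123328*1/145272) = 408513 - (105795 - 15416/18159) = 408513 - 1*1921115989/18159 = 408513 - 1921115989/18159 = 5497071578/18159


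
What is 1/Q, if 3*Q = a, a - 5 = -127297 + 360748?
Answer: 3/233456 ≈ 1.2850e-5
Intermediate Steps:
a = 233456 (a = 5 + (-127297 + 360748) = 5 + 233451 = 233456)
Q = 233456/3 (Q = (1/3)*233456 = 233456/3 ≈ 77819.)
1/Q = 1/(233456/3) = 3/233456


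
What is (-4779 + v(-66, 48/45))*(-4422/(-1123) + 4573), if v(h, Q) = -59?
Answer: -24866841038/1123 ≈ -2.2143e+7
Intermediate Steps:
(-4779 + v(-66, 48/45))*(-4422/(-1123) + 4573) = (-4779 - 59)*(-4422/(-1123) + 4573) = -4838*(-4422*(-1/1123) + 4573) = -4838*(4422/1123 + 4573) = -4838*5139901/1123 = -24866841038/1123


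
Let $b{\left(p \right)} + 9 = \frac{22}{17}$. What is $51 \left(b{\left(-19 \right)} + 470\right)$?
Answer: $23577$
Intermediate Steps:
$b{\left(p \right)} = - \frac{131}{17}$ ($b{\left(p \right)} = -9 + \frac{22}{17} = - \frac{131}{17}$)
$51 \left(b{\left(-19 \right)} + 470\right) = 51 \left(- \frac{131}{17} + 470\right) = 51 \cdot \frac{7859}{17} = 23577$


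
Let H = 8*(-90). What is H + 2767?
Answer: 2047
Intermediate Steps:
H = -720
H + 2767 = -720 + 2767 = 2047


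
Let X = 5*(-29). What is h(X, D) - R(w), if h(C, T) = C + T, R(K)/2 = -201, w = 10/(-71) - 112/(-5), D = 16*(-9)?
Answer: 113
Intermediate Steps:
D = -144
w = 7902/355 (w = 10*(-1/71) - 112*(-⅕) = -10/71 + 112/5 = 7902/355 ≈ 22.259)
R(K) = -402 (R(K) = 2*(-201) = -402)
X = -145
h(X, D) - R(w) = (-145 - 144) - 1*(-402) = -289 + 402 = 113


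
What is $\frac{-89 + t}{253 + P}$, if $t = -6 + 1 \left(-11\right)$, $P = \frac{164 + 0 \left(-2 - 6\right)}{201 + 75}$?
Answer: $- \frac{3657}{8749} \approx -0.41799$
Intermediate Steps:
$P = \frac{41}{69}$ ($P = \frac{164 + 0 \left(-8\right)}{276} = \left(164 + 0\right) \frac{1}{276} = 164 \cdot \frac{1}{276} = \frac{41}{69} \approx 0.5942$)
$t = -17$ ($t = -6 - 11 = -17$)
$\frac{-89 + t}{253 + P} = \frac{-89 - 17}{253 + \frac{41}{69}} = - \frac{106}{\frac{17498}{69}} = \left(-106\right) \frac{69}{17498} = - \frac{3657}{8749}$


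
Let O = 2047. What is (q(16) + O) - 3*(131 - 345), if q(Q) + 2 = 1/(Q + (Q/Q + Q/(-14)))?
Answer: 298264/111 ≈ 2687.1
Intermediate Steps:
q(Q) = -2 + 1/(1 + 13*Q/14) (q(Q) = -2 + 1/(Q + (Q/Q + Q/(-14))) = -2 + 1/(Q + (1 + Q*(-1/14))) = -2 + 1/(Q + (1 - Q/14)) = -2 + 1/(1 + 13*Q/14))
(q(16) + O) - 3*(131 - 345) = (2*(-7 - 13*16)/(14 + 13*16) + 2047) - 3*(131 - 345) = (2*(-7 - 208)/(14 + 208) + 2047) - 3*(-214) = (2*(-215)/222 + 2047) + 642 = (2*(1/222)*(-215) + 2047) + 642 = (-215/111 + 2047) + 642 = 227002/111 + 642 = 298264/111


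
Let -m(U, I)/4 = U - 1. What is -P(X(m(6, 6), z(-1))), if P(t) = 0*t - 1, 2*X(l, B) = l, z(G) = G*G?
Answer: 1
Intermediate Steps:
m(U, I) = 4 - 4*U (m(U, I) = -4*(U - 1) = -4*(-1 + U) = 4 - 4*U)
z(G) = G²
X(l, B) = l/2
P(t) = -1 (P(t) = 0 - 1 = -1)
-P(X(m(6, 6), z(-1))) = -1*(-1) = 1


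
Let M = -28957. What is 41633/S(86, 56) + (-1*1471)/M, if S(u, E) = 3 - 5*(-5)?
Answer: 1205607969/810796 ≈ 1486.9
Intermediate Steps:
S(u, E) = 28 (S(u, E) = 3 + 25 = 28)
41633/S(86, 56) + (-1*1471)/M = 41633/28 - 1*1471/(-28957) = 41633*(1/28) - 1471*(-1/28957) = 41633/28 + 1471/28957 = 1205607969/810796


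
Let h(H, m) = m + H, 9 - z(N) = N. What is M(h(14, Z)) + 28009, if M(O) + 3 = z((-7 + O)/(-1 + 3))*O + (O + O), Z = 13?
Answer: 28033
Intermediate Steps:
z(N) = 9 - N
h(H, m) = H + m
M(O) = -3 + 2*O + O*(25/2 - O/2) (M(O) = -3 + ((9 - (-7 + O)/(-1 + 3))*O + (O + O)) = -3 + ((9 - (-7 + O)/2)*O + 2*O) = -3 + ((9 - (-7/2 + O/2))*O + 2*O) = -3 + ((9 + (7/2 - O/2))*O + 2*O) = -3 + ((25/2 - O/2)*O + 2*O) = -3 + (O*(25/2 - O/2) + 2*O) = -3 + (2*O + O*(25/2 - O/2)) = -3 + 2*O + O*(25/2 - O/2))
M(h(14, Z)) + 28009 = (-3 - (14 + 13)**2/2 + 29*(14 + 13)/2) + 28009 = (-3 - 1/2*27**2 + (29/2)*27) + 28009 = (-3 - 1/2*729 + 783/2) + 28009 = (-3 - 729/2 + 783/2) + 28009 = 24 + 28009 = 28033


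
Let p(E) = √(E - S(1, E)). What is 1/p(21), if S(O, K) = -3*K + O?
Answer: √83/83 ≈ 0.10976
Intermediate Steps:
S(O, K) = O - 3*K
p(E) = √(-1 + 4*E) (p(E) = √(E - (1 - 3*E)) = √(E + (-1 + 3*E)) = √(-1 + 4*E))
1/p(21) = 1/(√(-1 + 4*21)) = 1/(√(-1 + 84)) = 1/(√83) = √83/83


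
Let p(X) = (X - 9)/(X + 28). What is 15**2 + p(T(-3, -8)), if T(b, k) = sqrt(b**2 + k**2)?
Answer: 159650/711 + 37*sqrt(73)/711 ≈ 224.99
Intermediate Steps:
p(X) = (-9 + X)/(28 + X)
15**2 + p(T(-3, -8)) = 15**2 + (-9 + sqrt((-3)**2 + (-8)**2))/(28 + sqrt((-3)**2 + (-8)**2)) = 225 + (-9 + sqrt(9 + 64))/(28 + sqrt(9 + 64)) = 225 + (-9 + sqrt(73))/(28 + sqrt(73))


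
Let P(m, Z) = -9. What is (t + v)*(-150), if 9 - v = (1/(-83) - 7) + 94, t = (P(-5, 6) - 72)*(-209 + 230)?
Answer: 22148400/83 ≈ 2.6685e+5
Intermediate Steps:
t = -1701 (t = (-9 - 72)*(-209 + 230) = -81*21 = -1701)
v = -6473/83 (v = 9 - ((1/(-83) - 7) + 94) = 9 - ((-1/83 - 7) + 94) = 9 - (-582/83 + 94) = 9 - 1*7220/83 = 9 - 7220/83 = -6473/83 ≈ -77.988)
(t + v)*(-150) = (-1701 - 6473/83)*(-150) = -147656/83*(-150) = 22148400/83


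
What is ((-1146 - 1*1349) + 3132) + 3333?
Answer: 3970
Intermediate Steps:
((-1146 - 1*1349) + 3132) + 3333 = ((-1146 - 1349) + 3132) + 3333 = (-2495 + 3132) + 3333 = 637 + 3333 = 3970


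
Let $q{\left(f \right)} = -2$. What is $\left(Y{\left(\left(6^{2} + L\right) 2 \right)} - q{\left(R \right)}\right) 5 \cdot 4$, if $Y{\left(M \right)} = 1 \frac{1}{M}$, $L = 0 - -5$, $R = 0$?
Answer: $\frac{1650}{41} \approx 40.244$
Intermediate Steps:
$L = 5$ ($L = 0 + 5 = 5$)
$Y{\left(M \right)} = \frac{1}{M}$
$\left(Y{\left(\left(6^{2} + L\right) 2 \right)} - q{\left(R \right)}\right) 5 \cdot 4 = \left(\frac{1}{\left(6^{2} + 5\right) 2} - -2\right) 5 \cdot 4 = \left(\frac{1}{\left(36 + 5\right) 2} + 2\right) 5 \cdot 4 = \left(\frac{1}{41 \cdot 2} + 2\right) 5 \cdot 4 = \left(\frac{1}{82} + 2\right) 5 \cdot 4 = \frac{165}{82} \cdot 5 \cdot 4 = \frac{825}{82} \cdot 4 = \frac{1650}{41}$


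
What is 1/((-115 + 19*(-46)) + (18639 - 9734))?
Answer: 1/7916 ≈ 0.00012633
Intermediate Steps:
1/((-115 + 19*(-46)) + (18639 - 9734)) = 1/((-115 - 874) + 8905) = 1/(-989 + 8905) = 1/7916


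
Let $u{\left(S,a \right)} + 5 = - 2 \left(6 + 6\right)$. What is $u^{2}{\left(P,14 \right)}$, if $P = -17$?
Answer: $841$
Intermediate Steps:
$u{\left(S,a \right)} = -29$ ($u{\left(S,a \right)} = -5 - 2 \left(6 + 6\right) = -5 - 24 = -29$)
$u^{2}{\left(P,14 \right)} = \left(-29\right)^{2} = 841$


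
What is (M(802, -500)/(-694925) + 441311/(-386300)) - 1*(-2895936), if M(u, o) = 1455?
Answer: 31096493745205073/10737981100 ≈ 2.8959e+6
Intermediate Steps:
(M(802, -500)/(-694925) + 441311/(-386300)) - 1*(-2895936) = (1455/(-694925) + 441311/(-386300)) - 1*(-2895936) = (1455*(-1/694925) + 441311*(-1/386300)) + 2895936 = (-291/138985 - 441311/386300) + 2895936 = -12289604527/10737981100 + 2895936 = 31096493745205073/10737981100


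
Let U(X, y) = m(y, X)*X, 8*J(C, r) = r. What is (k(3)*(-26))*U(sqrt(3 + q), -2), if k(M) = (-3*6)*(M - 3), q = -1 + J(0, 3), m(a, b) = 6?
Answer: 0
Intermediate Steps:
J(C, r) = r/8
q = -5/8 (q = -1 + (1/8)*3 = -1 + 3/8 = -5/8 ≈ -0.62500)
k(M) = 54 - 18*M (k(M) = -18*(-3 + M) = 54 - 18*M)
U(X, y) = 6*X
(k(3)*(-26))*U(sqrt(3 + q), -2) = ((54 - 18*3)*(-26))*(6*sqrt(3 - 5/8)) = ((54 - 54)*(-26))*(6*sqrt(19/8)) = (0*(-26))*(6*(sqrt(38)/4)) = 0*(3*sqrt(38)/2) = 0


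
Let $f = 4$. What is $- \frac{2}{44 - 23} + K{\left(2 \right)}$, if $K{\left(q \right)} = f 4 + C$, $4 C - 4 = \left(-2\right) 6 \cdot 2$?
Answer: $\frac{229}{21} \approx 10.905$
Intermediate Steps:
$C = -5$ ($C = 1 + \frac{\left(-2\right) 6 \cdot 2}{4} = 1 + \frac{\left(-12\right) 2}{4} = 1 + \frac{1}{4} \left(-24\right) = 1 - 6 = -5$)
$K{\left(q \right)} = 11$ ($K{\left(q \right)} = 4 \cdot 4 - 5 = 16 - 5 = 11$)
$- \frac{2}{44 - 23} + K{\left(2 \right)} = - \frac{2}{44 - 23} + 11 = - \frac{2}{21} + 11 = \frac{229}{21}$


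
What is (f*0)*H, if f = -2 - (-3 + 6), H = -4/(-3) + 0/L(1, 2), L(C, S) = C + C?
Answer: 0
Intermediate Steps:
L(C, S) = 2*C
H = 4/3 (H = -4/(-3) + 0/((2*1)) = -4*(-1/3) + 0/2 = 4/3 + 0*(1/2) = 4/3 + 0 = 4/3 ≈ 1.3333)
f = -5 (f = -2 - 1*3 = -2 - 3 = -5)
(f*0)*H = -5*0*(4/3) = 0*(4/3) = 0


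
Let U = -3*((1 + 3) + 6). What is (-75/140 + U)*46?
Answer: -19665/14 ≈ -1404.6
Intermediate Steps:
U = -30 (U = -3*(4 + 6) = -3*10 = -30)
(-75/140 + U)*46 = (-75/140 - 30)*46 = (-75*1/140 - 30)*46 = (-15/28 - 30)*46 = -855/28*46 = -19665/14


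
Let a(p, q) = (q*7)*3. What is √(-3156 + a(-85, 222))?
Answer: √1506 ≈ 38.807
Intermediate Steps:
a(p, q) = 21*q (a(p, q) = (7*q)*3 = 21*q)
√(-3156 + a(-85, 222)) = √(-3156 + 21*222) = √(-3156 + 4662) = √1506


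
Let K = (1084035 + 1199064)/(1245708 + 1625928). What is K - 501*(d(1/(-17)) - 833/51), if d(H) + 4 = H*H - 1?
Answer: 2956407431709/276634268 ≈ 10687.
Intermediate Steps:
d(H) = -5 + H**2 (d(H) = -4 + (H*H - 1) = -4 + (H**2 - 1) = -4 + (-1 + H**2) = -5 + H**2)
K = 761033/957212 (K = 2283099/2871636 = 2283099*(1/2871636) = 761033/957212 ≈ 0.79505)
K - 501*(d(1/(-17)) - 833/51) = 761033/957212 - 501*((-5 + (1/(-17))**2) - 833/51) = 761033/957212 - 501*((-5 + (-1/17)**2) - 833*1/51) = 761033/957212 - 501*((-5 + 1/289) - 49/3) = 761033/957212 - 501*(-1444/289 - 49/3) = 761033/957212 - 501*(-18493)/867 = 761033/957212 - 1*(-3088331/289) = 761033/957212 + 3088331/289 = 2956407431709/276634268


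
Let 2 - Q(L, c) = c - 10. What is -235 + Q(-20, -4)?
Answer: -219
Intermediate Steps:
Q(L, c) = 12 - c (Q(L, c) = 2 - (c - 10) = 2 - (-10 + c) = 2 + (10 - c) = 12 - c)
-235 + Q(-20, -4) = -235 + (12 - 1*(-4)) = -235 + (12 + 4) = -235 + 16 = -219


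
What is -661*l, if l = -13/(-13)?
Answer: -661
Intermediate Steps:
l = 1 (l = -13*(-1/13) = 1)
-661*l = -661*1 = -661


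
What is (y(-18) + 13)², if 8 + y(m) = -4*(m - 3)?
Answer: 7921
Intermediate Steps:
y(m) = 4 - 4*m (y(m) = -8 - 4*(m - 3) = -8 - 4*(-3 + m) = -8 + (12 - 4*m) = 4 - 4*m)
(y(-18) + 13)² = ((4 - 4*(-18)) + 13)² = ((4 + 72) + 13)² = (76 + 13)² = 89² = 7921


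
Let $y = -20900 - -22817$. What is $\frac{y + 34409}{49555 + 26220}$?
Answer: $\frac{36326}{75775} \approx 0.47939$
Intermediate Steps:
$y = 1917$ ($y = -20900 + 22817 = 1917$)
$\frac{y + 34409}{49555 + 26220} = \frac{1917 + 34409}{49555 + 26220} = \frac{36326}{75775}$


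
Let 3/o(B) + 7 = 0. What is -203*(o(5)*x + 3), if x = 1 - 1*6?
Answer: -1044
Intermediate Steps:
o(B) = -3/7 (o(B) = 3/(-7 + 0) = 3/(-7) = 3*(-1/7) = -3/7)
x = -5 (x = 1 - 6 = -5)
-203*(o(5)*x + 3) = -203*(-3/7*(-5) + 3) = -203*(15/7 + 3) = -203*36/7 = -1044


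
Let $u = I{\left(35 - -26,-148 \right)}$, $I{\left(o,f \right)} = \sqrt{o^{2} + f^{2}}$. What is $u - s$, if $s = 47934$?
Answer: $-47934 + 25 \sqrt{41} \approx -47774.0$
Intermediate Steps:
$I{\left(o,f \right)} = \sqrt{f^{2} + o^{2}}$
$u = 25 \sqrt{41}$ ($u = \sqrt{\left(-148\right)^{2} + \left(35 - -26\right)^{2}} = \sqrt{21904 + \left(35 + 26\right)^{2}} = \sqrt{21904 + 61^{2}} = \sqrt{21904 + 3721} = \sqrt{25625} = 25 \sqrt{41} \approx 160.08$)
$u - s = 25 \sqrt{41} - 47934 = -47934 + 25 \sqrt{41}$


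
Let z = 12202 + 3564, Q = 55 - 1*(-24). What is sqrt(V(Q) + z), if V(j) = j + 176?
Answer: sqrt(16021) ≈ 126.57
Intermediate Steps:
Q = 79 (Q = 55 + 24 = 79)
V(j) = 176 + j
z = 15766
sqrt(V(Q) + z) = sqrt((176 + 79) + 15766) = sqrt(255 + 15766) = sqrt(16021)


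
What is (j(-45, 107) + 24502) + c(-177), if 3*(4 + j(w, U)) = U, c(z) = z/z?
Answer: 73604/3 ≈ 24535.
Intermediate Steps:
c(z) = 1
j(w, U) = -4 + U/3
(j(-45, 107) + 24502) + c(-177) = ((-4 + (1/3)*107) + 24502) + 1 = ((-4 + 107/3) + 24502) + 1 = (95/3 + 24502) + 1 = 73601/3 + 1 = 73604/3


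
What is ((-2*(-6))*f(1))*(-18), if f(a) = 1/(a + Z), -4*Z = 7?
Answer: 288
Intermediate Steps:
Z = -7/4 (Z = -1/4*7 = -7/4 ≈ -1.7500)
f(a) = 1/(-7/4 + a) (f(a) = 1/(a - 7/4) = 1/(-7/4 + a))
((-2*(-6))*f(1))*(-18) = ((-2*(-6))*(4/(-7 + 4*1)))*(-18) = (12*(4/(-7 + 4)))*(-18) = (12*(4/(-3)))*(-18) = (12*(4*(-1/3)))*(-18) = (12*(-4/3))*(-18) = -16*(-18) = 288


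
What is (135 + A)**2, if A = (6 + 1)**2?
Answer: 33856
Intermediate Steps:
A = 49 (A = 7**2 = 49)
(135 + A)**2 = (135 + 49)**2 = 184**2 = 33856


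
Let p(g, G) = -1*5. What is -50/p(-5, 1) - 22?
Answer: -12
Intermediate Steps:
p(g, G) = -5
-50/p(-5, 1) - 22 = -50/(-5) - 22 = -1/5*(-50) - 22 = 10 - 22 = -12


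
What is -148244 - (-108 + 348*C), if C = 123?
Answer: -190940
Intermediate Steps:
-148244 - (-108 + 348*C) = -148244 - (-108 + 348*123) = -148244 - (-108 + 42804) = -148244 - 1*42696 = -148244 - 42696 = -190940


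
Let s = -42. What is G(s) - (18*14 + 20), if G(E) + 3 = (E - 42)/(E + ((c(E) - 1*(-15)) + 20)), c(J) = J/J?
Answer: -261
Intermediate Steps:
c(J) = 1
G(E) = -3 + (-42 + E)/(36 + E) (G(E) = -3 + (E - 42)/(E + ((1 - 1*(-15)) + 20)) = -3 + (-42 + E)/(E + ((1 + 15) + 20)) = -3 + (-42 + E)/(E + (16 + 20)) = -3 + (-42 + E)/(E + 36) = -3 + (-42 + E)/(36 + E))
G(s) - (18*14 + 20) = 2*(-75 - 1*(-42))/(36 - 42) - (18*14 + 20) = 2*(-75 + 42)/(-6) - (252 + 20) = 2*(-⅙)*(-33) - 1*272 = 11 - 272 = -261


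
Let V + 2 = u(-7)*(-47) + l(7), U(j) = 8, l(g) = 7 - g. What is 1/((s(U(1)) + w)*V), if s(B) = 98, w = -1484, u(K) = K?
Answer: -1/453222 ≈ -2.2064e-6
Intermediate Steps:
V = 327 (V = -2 + (-7*(-47) + (7 - 1*7)) = -2 + (329 + (7 - 7)) = -2 + (329 + 0) = -2 + 329 = 327)
1/((s(U(1)) + w)*V) = 1/((98 - 1484)*327) = (1/327)/(-1386) = -1/1386*1/327 = -1/453222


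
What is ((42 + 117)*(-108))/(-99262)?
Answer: 8586/49631 ≈ 0.17300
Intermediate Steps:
((42 + 117)*(-108))/(-99262) = (159*(-108))*(-1/99262) = -17172*(-1/99262) = 8586/49631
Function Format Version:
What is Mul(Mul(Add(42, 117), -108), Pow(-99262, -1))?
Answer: Rational(8586, 49631) ≈ 0.17300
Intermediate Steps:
Mul(Mul(Add(42, 117), -108), Pow(-99262, -1)) = Mul(Mul(159, -108), Rational(-1, 99262)) = Mul(-17172, Rational(-1, 99262)) = Rational(8586, 49631)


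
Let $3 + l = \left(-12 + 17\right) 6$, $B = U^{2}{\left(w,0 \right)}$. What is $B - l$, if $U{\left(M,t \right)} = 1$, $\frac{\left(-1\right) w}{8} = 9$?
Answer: $-26$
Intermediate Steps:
$w = -72$ ($w = \left(-8\right) 9 = -72$)
$B = 1$ ($B = 1^{2} = 1$)
$l = 27$ ($l = -3 + \left(-12 + 17\right) 6 = -3 + 5 \cdot 6 = -3 + 30 = 27$)
$B - l = 1 - 27 = -26$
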